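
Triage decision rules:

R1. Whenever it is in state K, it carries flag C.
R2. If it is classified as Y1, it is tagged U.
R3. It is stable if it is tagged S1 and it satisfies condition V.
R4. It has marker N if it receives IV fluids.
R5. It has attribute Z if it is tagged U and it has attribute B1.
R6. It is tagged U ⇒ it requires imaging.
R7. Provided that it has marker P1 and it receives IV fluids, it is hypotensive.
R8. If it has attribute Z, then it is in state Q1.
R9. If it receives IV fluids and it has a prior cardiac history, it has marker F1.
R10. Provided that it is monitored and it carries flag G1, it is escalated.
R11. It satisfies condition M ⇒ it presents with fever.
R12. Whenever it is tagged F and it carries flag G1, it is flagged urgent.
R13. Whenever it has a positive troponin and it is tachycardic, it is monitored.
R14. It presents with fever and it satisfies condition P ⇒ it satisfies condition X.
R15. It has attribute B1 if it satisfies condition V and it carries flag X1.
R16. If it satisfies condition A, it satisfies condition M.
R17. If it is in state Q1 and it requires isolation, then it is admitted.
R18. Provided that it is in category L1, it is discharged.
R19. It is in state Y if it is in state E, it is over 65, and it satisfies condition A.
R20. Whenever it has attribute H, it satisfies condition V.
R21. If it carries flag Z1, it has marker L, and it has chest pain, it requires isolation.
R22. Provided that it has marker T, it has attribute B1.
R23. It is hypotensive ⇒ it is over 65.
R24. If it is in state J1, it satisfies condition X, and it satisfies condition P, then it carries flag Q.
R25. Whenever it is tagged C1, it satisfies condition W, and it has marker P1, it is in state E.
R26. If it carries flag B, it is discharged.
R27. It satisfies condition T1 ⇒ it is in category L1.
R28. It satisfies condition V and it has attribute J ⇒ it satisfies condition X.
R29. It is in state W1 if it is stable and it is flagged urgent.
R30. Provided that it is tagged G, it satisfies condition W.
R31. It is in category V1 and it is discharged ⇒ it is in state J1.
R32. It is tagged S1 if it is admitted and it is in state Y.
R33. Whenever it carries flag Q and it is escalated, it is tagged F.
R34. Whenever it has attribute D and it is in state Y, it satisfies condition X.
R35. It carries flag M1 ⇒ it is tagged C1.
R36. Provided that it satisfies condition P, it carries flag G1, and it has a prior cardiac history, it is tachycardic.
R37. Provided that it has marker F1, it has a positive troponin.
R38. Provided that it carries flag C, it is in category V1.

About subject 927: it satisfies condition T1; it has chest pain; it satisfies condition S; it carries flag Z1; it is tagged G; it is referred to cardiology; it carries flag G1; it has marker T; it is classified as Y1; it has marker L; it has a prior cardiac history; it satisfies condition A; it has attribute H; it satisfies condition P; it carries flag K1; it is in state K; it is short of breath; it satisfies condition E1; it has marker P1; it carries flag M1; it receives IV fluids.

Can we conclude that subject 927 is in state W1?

By R1 (it is in state K): it carries flag C.
By R2 (it is classified as Y1): it is tagged U.
By R7 (it has marker P1, it receives IV fluids): it is hypotensive.
By R9 (it receives IV fluids, it has a prior cardiac history): it has marker F1.
By R16 (it satisfies condition A): it satisfies condition M.
By R20 (it has attribute H): it satisfies condition V.
By R21 (it carries flag Z1, it has marker L, it has chest pain): it requires isolation.
By R22 (it has marker T): it has attribute B1.
By R23 (it is hypotensive): it is over 65.
By R27 (it satisfies condition T1): it is in category L1.
By R30 (it is tagged G): it satisfies condition W.
By R35 (it carries flag M1): it is tagged C1.
By R36 (it satisfies condition P, it carries flag G1, it has a prior cardiac history): it is tachycardic.
By R37 (it has marker F1): it has a positive troponin.
By R38 (it carries flag C): it is in category V1.
By R5 (it is tagged U, it has attribute B1): it has attribute Z.
By R8 (it has attribute Z): it is in state Q1.
By R11 (it satisfies condition M): it presents with fever.
By R13 (it has a positive troponin, it is tachycardic): it is monitored.
By R14 (it presents with fever, it satisfies condition P): it satisfies condition X.
By R17 (it is in state Q1, it requires isolation): it is admitted.
By R18 (it is in category L1): it is discharged.
By R25 (it is tagged C1, it satisfies condition W, it has marker P1): it is in state E.
By R31 (it is in category V1, it is discharged): it is in state J1.
By R10 (it is monitored, it carries flag G1): it is escalated.
By R19 (it is in state E, it is over 65, it satisfies condition A): it is in state Y.
By R24 (it is in state J1, it satisfies condition X, it satisfies condition P): it carries flag Q.
By R32 (it is admitted, it is in state Y): it is tagged S1.
By R33 (it carries flag Q, it is escalated): it is tagged F.
By R3 (it is tagged S1, it satisfies condition V): it is stable.
By R12 (it is tagged F, it carries flag G1): it is flagged urgent.
By R29 (it is stable, it is flagged urgent): it is in state W1.

Yes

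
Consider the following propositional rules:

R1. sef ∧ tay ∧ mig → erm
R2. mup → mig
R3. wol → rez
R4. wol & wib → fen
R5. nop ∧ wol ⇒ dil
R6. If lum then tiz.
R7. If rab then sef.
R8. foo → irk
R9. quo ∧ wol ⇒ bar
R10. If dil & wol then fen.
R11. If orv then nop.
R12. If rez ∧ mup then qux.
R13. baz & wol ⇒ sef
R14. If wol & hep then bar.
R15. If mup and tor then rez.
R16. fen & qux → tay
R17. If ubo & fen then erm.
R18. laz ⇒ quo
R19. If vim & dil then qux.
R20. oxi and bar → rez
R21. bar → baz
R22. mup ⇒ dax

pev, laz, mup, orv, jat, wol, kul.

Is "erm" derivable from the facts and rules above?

mig  (by R2: mup)
rez  (by R3: wol)
nop  (by R11: orv)
qux  (by R12: rez, mup)
quo  (by R18: laz)
dil  (by R5: nop, wol)
bar  (by R9: quo, wol)
fen  (by R10: dil, wol)
tay  (by R16: fen, qux)
baz  (by R21: bar)
sef  (by R13: baz, wol)
erm  (by R1: sef, tay, mig)

Yes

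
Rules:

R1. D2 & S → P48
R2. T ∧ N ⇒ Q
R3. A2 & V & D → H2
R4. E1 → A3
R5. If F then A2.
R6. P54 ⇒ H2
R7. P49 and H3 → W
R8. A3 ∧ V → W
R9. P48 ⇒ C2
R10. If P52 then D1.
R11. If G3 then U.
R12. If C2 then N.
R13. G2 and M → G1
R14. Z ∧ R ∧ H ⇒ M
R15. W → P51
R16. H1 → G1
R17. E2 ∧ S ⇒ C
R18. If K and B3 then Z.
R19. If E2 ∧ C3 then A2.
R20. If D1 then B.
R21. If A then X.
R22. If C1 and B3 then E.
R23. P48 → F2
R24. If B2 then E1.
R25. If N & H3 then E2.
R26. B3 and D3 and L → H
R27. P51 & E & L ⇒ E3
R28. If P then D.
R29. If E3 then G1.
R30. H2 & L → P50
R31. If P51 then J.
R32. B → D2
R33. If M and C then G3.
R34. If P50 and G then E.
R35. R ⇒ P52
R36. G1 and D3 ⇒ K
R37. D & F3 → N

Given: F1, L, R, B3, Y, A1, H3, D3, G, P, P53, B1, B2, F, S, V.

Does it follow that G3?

Yes

A2  (by R5: F)
E1  (by R24: B2)
H  (by R26: B3, D3, L)
D  (by R28: P)
P52  (by R35: R)
H2  (by R3: A2, V, D)
A3  (by R4: E1)
W  (by R8: A3, V)
D1  (by R10: P52)
P51  (by R15: W)
B  (by R20: D1)
P50  (by R30: H2, L)
D2  (by R32: B)
E  (by R34: P50, G)
P48  (by R1: D2, S)
C2  (by R9: P48)
N  (by R12: C2)
E2  (by R25: N, H3)
E3  (by R27: P51, E, L)
G1  (by R29: E3)
K  (by R36: G1, D3)
C  (by R17: E2, S)
Z  (by R18: K, B3)
M  (by R14: Z, R, H)
G3  (by R33: M, C)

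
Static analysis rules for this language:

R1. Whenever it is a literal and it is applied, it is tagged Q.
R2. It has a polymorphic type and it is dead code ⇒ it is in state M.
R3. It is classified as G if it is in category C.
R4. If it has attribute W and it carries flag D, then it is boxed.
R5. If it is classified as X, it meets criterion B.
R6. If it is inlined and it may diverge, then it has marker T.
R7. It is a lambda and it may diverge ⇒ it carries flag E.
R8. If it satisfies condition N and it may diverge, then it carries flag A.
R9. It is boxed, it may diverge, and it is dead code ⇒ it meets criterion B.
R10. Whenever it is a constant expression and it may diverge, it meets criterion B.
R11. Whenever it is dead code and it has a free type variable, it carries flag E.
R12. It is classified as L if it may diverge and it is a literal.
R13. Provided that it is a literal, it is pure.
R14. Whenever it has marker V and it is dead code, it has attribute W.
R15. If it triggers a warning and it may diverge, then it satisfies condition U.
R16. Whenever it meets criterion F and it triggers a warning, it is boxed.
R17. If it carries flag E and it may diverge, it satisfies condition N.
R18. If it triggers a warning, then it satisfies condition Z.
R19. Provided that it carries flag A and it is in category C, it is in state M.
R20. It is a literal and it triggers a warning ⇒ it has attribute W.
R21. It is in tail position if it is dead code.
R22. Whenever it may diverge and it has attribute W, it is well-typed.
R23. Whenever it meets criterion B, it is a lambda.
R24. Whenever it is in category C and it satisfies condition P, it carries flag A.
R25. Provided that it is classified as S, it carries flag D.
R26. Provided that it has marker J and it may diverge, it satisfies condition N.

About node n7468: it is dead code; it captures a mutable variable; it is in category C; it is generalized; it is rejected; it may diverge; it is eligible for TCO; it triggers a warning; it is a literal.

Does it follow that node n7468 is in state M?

No

Forward chaining from the given facts derives: is classified as G, is classified as L, is pure, satisfies condition U, satisfies condition Z, has attribute W, is in tail position, is well-typed.
Rules concluding "it is in state M": R2 needs "it has a polymorphic type"; R19 needs "it carries flag A" — none of these are established.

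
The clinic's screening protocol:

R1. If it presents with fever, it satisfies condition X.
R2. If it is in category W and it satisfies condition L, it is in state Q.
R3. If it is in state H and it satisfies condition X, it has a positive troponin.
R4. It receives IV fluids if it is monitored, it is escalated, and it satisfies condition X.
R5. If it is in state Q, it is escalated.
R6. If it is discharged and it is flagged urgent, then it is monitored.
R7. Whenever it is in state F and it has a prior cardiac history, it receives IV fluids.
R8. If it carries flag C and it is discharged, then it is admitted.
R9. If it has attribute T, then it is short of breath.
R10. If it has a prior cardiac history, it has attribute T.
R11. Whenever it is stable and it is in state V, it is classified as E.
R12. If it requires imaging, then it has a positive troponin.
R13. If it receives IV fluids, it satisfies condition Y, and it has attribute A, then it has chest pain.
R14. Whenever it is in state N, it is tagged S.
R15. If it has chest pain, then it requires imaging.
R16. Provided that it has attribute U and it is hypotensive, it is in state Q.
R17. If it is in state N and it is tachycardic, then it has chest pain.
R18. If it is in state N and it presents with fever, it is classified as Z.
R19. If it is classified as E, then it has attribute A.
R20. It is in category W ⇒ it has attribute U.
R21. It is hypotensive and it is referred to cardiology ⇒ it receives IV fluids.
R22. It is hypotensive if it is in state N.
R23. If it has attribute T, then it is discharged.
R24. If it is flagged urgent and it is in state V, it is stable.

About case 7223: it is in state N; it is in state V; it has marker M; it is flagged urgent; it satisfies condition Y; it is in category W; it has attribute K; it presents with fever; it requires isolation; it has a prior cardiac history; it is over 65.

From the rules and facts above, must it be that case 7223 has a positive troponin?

By R1 (it presents with fever): it satisfies condition X.
By R10 (it has a prior cardiac history): it has attribute T.
By R20 (it is in category W): it has attribute U.
By R22 (it is in state N): it is hypotensive.
By R23 (it has attribute T): it is discharged.
By R24 (it is flagged urgent, it is in state V): it is stable.
By R6 (it is discharged, it is flagged urgent): it is monitored.
By R11 (it is stable, it is in state V): it is classified as E.
By R16 (it has attribute U, it is hypotensive): it is in state Q.
By R19 (it is classified as E): it has attribute A.
By R5 (it is in state Q): it is escalated.
By R4 (it is monitored, it is escalated, it satisfies condition X): it receives IV fluids.
By R13 (it receives IV fluids, it satisfies condition Y, it has attribute A): it has chest pain.
By R15 (it has chest pain): it requires imaging.
By R12 (it requires imaging): it has a positive troponin.

Yes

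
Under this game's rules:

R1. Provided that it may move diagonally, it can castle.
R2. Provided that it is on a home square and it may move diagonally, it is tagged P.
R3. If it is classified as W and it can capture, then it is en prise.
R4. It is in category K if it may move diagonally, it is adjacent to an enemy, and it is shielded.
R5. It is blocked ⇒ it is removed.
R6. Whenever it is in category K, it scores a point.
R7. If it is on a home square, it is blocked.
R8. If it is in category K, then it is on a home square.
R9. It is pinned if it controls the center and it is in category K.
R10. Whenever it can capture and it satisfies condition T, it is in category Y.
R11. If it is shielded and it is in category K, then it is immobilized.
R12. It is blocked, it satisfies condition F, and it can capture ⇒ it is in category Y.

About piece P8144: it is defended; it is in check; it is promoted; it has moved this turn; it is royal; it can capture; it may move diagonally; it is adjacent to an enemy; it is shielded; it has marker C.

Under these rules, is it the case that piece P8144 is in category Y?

No

Forward chaining from the given facts derives: can castle, is in category K, scores a point, is on a home square, is immobilized, is tagged P, is blocked, is removed.
Rules concluding "it is in category Y": R10 needs "it satisfies condition T"; R12 needs "it satisfies condition F" — none of these are established.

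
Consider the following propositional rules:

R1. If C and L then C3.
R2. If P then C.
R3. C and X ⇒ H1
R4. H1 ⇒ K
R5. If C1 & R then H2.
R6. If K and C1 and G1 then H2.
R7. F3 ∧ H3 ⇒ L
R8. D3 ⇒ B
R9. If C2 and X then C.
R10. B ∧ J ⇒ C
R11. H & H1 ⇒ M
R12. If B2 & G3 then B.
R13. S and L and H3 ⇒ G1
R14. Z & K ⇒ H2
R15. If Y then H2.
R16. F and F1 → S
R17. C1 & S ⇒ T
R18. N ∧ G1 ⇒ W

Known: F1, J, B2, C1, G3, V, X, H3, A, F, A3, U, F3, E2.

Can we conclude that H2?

L  (by R7: F3, H3)
B  (by R12: B2, G3)
S  (by R16: F, F1)
C  (by R10: B, J)
G1  (by R13: S, L, H3)
H1  (by R3: C, X)
K  (by R4: H1)
H2  (by R6: K, C1, G1)

Yes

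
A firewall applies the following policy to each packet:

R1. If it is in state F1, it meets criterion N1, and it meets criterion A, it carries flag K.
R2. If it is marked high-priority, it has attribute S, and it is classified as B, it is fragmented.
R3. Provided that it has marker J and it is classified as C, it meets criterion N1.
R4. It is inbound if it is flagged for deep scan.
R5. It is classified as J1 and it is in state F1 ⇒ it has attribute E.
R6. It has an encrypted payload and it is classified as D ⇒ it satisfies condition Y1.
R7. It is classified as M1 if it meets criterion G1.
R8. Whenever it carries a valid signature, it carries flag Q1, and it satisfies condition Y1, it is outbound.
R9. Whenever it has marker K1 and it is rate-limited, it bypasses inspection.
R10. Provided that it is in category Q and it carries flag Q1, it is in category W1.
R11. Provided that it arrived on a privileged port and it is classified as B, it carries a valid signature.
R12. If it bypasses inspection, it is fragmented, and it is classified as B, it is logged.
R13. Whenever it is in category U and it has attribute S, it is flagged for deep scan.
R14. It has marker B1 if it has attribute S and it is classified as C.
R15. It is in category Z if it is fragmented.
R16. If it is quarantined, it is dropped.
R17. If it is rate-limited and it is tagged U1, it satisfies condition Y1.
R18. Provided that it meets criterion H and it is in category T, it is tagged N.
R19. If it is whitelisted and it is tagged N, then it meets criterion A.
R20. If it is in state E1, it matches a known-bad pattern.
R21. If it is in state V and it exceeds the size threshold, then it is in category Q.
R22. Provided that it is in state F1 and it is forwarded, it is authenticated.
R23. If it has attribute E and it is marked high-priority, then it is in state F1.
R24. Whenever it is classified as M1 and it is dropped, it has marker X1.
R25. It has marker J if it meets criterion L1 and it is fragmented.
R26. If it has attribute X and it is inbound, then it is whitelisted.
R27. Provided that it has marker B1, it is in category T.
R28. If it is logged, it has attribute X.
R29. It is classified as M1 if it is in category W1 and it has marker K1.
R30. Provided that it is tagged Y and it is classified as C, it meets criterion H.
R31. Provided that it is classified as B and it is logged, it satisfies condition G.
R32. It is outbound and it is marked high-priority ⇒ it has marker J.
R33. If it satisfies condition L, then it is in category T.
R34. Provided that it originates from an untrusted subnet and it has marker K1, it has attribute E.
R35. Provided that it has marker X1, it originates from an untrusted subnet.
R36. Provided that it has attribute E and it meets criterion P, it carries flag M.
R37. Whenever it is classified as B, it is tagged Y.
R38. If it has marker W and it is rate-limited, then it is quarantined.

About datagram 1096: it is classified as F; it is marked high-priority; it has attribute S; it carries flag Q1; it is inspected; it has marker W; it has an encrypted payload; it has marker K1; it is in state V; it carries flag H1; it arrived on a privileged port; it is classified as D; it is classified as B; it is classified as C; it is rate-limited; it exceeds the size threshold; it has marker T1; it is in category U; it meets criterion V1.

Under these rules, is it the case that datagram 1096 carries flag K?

Yes

By R2 (it is marked high-priority, it has attribute S, it is classified as B): it is fragmented.
By R6 (it has an encrypted payload, it is classified as D): it satisfies condition Y1.
By R9 (it has marker K1, it is rate-limited): it bypasses inspection.
By R11 (it arrived on a privileged port, it is classified as B): it carries a valid signature.
By R12 (it bypasses inspection, it is fragmented, it is classified as B): it is logged.
By R13 (it is in category U, it has attribute S): it is flagged for deep scan.
By R14 (it has attribute S, it is classified as C): it has marker B1.
By R21 (it is in state V, it exceeds the size threshold): it is in category Q.
By R27 (it has marker B1): it is in category T.
By R28 (it is logged): it has attribute X.
By R37 (it is classified as B): it is tagged Y.
By R38 (it has marker W, it is rate-limited): it is quarantined.
By R4 (it is flagged for deep scan): it is inbound.
By R8 (it carries a valid signature, it carries flag Q1, it satisfies condition Y1): it is outbound.
By R10 (it is in category Q, it carries flag Q1): it is in category W1.
By R16 (it is quarantined): it is dropped.
By R26 (it has attribute X, it is inbound): it is whitelisted.
By R29 (it is in category W1, it has marker K1): it is classified as M1.
By R30 (it is tagged Y, it is classified as C): it meets criterion H.
By R32 (it is outbound, it is marked high-priority): it has marker J.
By R3 (it has marker J, it is classified as C): it meets criterion N1.
By R18 (it meets criterion H, it is in category T): it is tagged N.
By R19 (it is whitelisted, it is tagged N): it meets criterion A.
By R24 (it is classified as M1, it is dropped): it has marker X1.
By R35 (it has marker X1): it originates from an untrusted subnet.
By R34 (it originates from an untrusted subnet, it has marker K1): it has attribute E.
By R23 (it has attribute E, it is marked high-priority): it is in state F1.
By R1 (it is in state F1, it meets criterion N1, it meets criterion A): it carries flag K.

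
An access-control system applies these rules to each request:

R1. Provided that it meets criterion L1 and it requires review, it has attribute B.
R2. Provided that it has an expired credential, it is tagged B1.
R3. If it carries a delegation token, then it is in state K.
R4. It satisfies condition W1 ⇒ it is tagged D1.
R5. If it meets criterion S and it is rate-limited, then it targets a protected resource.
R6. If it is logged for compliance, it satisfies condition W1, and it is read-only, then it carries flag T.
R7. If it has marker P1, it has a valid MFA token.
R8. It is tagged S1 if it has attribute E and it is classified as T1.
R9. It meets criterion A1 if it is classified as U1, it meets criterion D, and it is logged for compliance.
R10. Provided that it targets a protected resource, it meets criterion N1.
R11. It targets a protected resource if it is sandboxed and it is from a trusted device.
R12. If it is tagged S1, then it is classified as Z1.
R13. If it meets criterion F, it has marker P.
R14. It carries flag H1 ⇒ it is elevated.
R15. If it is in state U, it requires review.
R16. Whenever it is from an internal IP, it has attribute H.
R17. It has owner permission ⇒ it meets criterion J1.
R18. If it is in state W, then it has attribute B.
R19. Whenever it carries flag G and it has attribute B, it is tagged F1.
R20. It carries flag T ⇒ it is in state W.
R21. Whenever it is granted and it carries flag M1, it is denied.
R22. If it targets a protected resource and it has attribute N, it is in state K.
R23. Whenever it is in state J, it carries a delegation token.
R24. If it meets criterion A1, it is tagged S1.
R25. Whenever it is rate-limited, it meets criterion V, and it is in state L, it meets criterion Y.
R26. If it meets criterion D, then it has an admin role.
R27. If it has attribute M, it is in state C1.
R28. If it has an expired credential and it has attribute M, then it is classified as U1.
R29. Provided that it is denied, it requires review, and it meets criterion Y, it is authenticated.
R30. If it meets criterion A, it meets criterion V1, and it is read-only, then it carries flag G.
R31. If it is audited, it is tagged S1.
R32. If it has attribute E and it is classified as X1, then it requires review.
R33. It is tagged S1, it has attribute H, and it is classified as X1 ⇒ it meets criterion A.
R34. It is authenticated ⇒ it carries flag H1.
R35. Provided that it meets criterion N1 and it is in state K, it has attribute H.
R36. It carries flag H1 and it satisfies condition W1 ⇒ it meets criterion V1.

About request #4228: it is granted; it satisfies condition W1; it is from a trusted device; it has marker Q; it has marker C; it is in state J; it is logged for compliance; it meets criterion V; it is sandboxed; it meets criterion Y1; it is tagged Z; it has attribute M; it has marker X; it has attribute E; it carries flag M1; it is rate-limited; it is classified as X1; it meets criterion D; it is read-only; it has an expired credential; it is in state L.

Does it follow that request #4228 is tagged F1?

Yes

By R6 (it is logged for compliance, it satisfies condition W1, it is read-only): it carries flag T.
By R11 (it is sandboxed, it is from a trusted device): it targets a protected resource.
By R20 (it carries flag T): it is in state W.
By R21 (it is granted, it carries flag M1): it is denied.
By R23 (it is in state J): it carries a delegation token.
By R25 (it is rate-limited, it meets criterion V, it is in state L): it meets criterion Y.
By R28 (it has an expired credential, it has attribute M): it is classified as U1.
By R32 (it has attribute E, it is classified as X1): it requires review.
By R3 (it carries a delegation token): it is in state K.
By R9 (it is classified as U1, it meets criterion D, it is logged for compliance): it meets criterion A1.
By R10 (it targets a protected resource): it meets criterion N1.
By R18 (it is in state W): it has attribute B.
By R24 (it meets criterion A1): it is tagged S1.
By R29 (it is denied, it requires review, it meets criterion Y): it is authenticated.
By R34 (it is authenticated): it carries flag H1.
By R35 (it meets criterion N1, it is in state K): it has attribute H.
By R36 (it carries flag H1, it satisfies condition W1): it meets criterion V1.
By R33 (it is tagged S1, it has attribute H, it is classified as X1): it meets criterion A.
By R30 (it meets criterion A, it meets criterion V1, it is read-only): it carries flag G.
By R19 (it carries flag G, it has attribute B): it is tagged F1.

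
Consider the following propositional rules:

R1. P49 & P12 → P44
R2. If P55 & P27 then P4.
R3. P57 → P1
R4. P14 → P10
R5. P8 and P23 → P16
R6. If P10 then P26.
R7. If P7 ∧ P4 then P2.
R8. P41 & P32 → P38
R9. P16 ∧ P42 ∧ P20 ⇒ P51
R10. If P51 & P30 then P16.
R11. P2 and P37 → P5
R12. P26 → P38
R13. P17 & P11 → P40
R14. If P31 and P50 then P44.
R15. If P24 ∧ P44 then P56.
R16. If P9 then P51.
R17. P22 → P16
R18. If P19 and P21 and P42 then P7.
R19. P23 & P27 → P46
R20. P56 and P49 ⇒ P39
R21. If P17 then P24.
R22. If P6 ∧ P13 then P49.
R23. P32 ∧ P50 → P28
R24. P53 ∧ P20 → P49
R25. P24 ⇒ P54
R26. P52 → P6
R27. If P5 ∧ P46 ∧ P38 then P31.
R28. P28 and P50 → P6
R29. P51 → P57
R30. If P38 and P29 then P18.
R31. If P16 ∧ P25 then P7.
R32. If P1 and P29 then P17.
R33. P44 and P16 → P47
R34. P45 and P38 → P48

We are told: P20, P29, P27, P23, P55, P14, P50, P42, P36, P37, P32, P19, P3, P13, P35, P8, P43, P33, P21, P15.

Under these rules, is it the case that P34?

No

Forward chaining from the given facts derives: P4, P10, P16, P26, P51, P38, P7, P46, P28, P6, P57, P18, P1, P2, P5, P49, P31, P17, P44, P24, P54, P47, P56, P39.
No rule has P34 as its conclusion, and it is not among the given facts.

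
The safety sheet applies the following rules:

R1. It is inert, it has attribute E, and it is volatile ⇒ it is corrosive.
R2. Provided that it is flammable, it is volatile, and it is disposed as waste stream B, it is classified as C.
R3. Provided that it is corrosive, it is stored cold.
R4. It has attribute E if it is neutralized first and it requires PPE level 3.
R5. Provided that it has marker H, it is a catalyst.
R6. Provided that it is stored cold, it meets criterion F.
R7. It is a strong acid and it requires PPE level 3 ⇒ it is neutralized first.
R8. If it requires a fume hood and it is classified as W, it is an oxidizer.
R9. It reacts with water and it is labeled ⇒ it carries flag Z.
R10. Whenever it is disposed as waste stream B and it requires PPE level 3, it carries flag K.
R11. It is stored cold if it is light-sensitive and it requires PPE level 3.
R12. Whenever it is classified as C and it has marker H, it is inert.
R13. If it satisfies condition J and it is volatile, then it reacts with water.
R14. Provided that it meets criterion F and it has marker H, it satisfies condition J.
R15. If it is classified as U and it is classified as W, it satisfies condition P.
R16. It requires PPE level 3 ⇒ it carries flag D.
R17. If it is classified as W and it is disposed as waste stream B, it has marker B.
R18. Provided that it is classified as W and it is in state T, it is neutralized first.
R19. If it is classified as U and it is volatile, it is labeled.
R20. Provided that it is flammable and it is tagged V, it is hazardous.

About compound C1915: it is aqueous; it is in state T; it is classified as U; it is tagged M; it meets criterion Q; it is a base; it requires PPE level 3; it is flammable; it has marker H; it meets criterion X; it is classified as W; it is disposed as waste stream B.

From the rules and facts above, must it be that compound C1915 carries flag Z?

Forward chaining from the given facts derives: is a catalyst, carries flag K, satisfies condition P, carries flag D, has marker B, is neutralized first, has attribute E.
The only rule concluding "it carries flag Z" is R9, which needs "it reacts with water"; that is never established.

No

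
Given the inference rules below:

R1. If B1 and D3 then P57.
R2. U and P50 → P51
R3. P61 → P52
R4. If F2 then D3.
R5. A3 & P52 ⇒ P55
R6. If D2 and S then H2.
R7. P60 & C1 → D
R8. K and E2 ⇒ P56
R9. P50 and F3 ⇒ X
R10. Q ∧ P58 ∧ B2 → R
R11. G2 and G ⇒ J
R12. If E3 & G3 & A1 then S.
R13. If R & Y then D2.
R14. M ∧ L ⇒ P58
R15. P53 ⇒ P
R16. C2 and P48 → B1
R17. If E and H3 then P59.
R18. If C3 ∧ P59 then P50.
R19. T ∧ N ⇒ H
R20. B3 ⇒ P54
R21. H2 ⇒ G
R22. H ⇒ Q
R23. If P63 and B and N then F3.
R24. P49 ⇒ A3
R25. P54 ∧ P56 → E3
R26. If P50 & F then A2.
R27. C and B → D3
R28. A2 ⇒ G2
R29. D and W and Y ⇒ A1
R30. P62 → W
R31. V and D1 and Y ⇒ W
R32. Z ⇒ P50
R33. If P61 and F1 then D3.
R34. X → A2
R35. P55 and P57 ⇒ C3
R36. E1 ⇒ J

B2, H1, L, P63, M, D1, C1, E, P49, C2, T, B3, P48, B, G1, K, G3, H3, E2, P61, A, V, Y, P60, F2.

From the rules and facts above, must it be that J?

Forward chaining from the given facts derives: P52, D3, D, P56, P58, B1, P59, P54, A3, E3, W, P57, P55, A1, C3, S, P50.
Rules concluding J: R11 needs G2; R36 needs E1 — none of these are established.

No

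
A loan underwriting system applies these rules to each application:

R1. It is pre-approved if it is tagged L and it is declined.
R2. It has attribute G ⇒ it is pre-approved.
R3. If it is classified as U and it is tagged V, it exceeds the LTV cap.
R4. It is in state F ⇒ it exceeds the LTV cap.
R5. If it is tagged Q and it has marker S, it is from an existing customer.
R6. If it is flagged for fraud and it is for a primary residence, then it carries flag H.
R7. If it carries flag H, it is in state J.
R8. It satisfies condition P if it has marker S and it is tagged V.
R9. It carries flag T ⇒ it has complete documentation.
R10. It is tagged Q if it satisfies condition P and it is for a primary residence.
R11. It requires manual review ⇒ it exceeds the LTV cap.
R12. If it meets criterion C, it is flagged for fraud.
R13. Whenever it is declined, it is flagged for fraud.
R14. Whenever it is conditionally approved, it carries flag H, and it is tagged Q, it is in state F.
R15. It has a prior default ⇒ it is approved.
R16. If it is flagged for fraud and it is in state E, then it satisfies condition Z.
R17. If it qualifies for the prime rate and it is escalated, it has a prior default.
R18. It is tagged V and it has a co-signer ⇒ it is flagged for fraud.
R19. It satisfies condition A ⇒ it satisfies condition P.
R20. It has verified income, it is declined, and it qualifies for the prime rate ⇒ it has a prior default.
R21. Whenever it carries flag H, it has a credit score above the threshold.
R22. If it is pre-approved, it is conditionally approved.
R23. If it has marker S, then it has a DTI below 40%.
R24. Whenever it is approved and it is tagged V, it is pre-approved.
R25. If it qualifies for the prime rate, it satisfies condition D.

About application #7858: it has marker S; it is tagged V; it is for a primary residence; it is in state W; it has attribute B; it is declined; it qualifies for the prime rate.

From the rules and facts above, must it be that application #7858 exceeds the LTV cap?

Forward chaining from the given facts derives: satisfies condition P, is tagged Q, is flagged for fraud, has a DTI below 40%, satisfies condition D, is from an existing customer, carries flag H, is in state J, has a credit score above the threshold.
Rules concluding "it exceeds the LTV cap": R3 needs "it is classified as U"; R4 needs "it is in state F"; R11 needs "it requires manual review" — none of these are established.

No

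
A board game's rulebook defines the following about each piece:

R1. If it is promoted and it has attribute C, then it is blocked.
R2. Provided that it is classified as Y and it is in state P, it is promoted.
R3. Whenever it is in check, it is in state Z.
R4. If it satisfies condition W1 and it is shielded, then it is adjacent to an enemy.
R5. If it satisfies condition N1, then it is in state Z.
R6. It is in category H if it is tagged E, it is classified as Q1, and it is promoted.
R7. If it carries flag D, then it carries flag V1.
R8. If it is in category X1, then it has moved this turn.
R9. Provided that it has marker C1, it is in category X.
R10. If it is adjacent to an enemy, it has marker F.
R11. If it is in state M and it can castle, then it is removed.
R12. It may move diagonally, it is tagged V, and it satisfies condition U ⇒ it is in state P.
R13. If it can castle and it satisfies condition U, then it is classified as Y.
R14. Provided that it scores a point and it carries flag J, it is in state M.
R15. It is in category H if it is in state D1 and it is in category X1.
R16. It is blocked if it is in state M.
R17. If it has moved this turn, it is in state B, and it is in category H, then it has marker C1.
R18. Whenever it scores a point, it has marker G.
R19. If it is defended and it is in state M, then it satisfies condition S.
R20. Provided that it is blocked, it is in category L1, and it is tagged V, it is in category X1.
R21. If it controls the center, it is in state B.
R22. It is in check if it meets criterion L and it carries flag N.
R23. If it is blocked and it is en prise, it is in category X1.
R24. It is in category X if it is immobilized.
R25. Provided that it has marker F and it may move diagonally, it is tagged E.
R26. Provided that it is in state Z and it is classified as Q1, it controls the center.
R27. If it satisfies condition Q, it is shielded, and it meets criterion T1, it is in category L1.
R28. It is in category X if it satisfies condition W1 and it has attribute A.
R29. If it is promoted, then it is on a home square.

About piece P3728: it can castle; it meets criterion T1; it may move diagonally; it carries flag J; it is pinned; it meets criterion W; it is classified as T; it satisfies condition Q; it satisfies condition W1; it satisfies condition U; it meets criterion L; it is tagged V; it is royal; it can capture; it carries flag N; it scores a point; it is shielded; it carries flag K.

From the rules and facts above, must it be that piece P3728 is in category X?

No

Forward chaining from the given facts derives: is adjacent to an enemy, has marker F, is in state P, is classified as Y, is in state M, is blocked, has marker G, is in check, is tagged E, is in category L1, is promoted, is in state Z, is removed, is in category X1, is on a home square, has moved this turn.
Rules concluding "it is in category X": R9 needs "it has marker C1"; R24 needs "it is immobilized"; R28 needs "it has attribute A" — none of these are established.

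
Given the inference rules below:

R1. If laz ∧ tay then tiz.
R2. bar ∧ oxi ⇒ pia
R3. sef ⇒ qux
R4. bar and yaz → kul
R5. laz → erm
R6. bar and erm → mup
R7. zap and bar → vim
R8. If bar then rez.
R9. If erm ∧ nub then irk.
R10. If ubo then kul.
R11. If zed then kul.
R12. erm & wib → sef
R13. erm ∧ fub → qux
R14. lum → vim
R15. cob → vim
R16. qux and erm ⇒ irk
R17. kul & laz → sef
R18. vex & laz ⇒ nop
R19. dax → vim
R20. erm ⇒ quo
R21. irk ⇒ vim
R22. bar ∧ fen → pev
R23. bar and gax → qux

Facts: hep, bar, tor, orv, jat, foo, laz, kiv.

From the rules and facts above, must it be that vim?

No

Forward chaining from the given facts derives: erm, mup, rez, quo.
Rules concluding vim: R7 needs zap; R14 needs lum; R15 needs cob; R19 needs dax; R21 needs irk — none of these are established.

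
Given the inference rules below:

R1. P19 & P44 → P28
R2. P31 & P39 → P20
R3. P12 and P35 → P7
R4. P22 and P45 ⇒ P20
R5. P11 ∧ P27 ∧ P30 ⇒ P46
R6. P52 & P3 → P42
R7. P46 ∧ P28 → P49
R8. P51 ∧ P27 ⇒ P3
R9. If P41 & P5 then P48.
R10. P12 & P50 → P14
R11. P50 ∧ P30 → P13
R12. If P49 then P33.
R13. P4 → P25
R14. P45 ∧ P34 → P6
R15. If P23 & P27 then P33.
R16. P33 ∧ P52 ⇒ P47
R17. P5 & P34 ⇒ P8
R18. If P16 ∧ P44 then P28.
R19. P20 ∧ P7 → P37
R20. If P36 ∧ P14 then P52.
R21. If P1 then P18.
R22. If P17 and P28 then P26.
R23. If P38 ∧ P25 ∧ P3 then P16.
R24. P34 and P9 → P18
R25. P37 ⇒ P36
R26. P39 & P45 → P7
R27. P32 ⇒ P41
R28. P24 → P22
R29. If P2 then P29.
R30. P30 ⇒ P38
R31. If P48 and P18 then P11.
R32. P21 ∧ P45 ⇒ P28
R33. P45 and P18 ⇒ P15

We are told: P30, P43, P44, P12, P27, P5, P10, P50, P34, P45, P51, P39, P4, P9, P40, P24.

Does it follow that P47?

No

Forward chaining from the given facts derives: P3, P14, P13, P25, P6, P8, P18, P7, P22, P38, P15, P20, P37, P16, P36, P28, P52, P42.
The only rule concluding P47 is R16, which needs P33; that is never established.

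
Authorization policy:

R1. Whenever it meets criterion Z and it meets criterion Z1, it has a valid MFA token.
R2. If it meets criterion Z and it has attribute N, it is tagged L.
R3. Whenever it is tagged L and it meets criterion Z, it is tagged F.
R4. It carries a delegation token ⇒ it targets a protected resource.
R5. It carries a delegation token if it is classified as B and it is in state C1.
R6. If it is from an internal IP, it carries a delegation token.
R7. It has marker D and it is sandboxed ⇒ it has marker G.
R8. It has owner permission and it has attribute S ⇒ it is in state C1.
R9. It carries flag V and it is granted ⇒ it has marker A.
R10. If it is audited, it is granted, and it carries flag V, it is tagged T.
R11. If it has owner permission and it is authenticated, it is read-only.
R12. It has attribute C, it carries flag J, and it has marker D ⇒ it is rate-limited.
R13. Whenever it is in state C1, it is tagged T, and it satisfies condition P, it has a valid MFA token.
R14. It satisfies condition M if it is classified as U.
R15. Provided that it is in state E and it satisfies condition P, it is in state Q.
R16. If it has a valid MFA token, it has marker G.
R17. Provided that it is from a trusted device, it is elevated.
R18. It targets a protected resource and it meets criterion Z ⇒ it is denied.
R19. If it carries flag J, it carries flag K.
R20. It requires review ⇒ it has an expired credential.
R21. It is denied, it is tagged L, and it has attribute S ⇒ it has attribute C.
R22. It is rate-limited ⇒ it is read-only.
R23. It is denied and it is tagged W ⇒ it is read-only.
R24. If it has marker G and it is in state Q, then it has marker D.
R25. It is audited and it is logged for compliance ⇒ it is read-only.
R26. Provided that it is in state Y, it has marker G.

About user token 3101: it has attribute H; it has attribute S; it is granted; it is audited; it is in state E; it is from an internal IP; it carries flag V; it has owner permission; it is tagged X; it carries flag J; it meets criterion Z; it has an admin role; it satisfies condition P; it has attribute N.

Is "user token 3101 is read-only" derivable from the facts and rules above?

Yes

By R2 (it meets criterion Z, it has attribute N): it is tagged L.
By R6 (it is from an internal IP): it carries a delegation token.
By R8 (it has owner permission, it has attribute S): it is in state C1.
By R10 (it is audited, it is granted, it carries flag V): it is tagged T.
By R13 (it is in state C1, it is tagged T, it satisfies condition P): it has a valid MFA token.
By R15 (it is in state E, it satisfies condition P): it is in state Q.
By R16 (it has a valid MFA token): it has marker G.
By R24 (it has marker G, it is in state Q): it has marker D.
By R4 (it carries a delegation token): it targets a protected resource.
By R18 (it targets a protected resource, it meets criterion Z): it is denied.
By R21 (it is denied, it is tagged L, it has attribute S): it has attribute C.
By R12 (it has attribute C, it carries flag J, it has marker D): it is rate-limited.
By R22 (it is rate-limited): it is read-only.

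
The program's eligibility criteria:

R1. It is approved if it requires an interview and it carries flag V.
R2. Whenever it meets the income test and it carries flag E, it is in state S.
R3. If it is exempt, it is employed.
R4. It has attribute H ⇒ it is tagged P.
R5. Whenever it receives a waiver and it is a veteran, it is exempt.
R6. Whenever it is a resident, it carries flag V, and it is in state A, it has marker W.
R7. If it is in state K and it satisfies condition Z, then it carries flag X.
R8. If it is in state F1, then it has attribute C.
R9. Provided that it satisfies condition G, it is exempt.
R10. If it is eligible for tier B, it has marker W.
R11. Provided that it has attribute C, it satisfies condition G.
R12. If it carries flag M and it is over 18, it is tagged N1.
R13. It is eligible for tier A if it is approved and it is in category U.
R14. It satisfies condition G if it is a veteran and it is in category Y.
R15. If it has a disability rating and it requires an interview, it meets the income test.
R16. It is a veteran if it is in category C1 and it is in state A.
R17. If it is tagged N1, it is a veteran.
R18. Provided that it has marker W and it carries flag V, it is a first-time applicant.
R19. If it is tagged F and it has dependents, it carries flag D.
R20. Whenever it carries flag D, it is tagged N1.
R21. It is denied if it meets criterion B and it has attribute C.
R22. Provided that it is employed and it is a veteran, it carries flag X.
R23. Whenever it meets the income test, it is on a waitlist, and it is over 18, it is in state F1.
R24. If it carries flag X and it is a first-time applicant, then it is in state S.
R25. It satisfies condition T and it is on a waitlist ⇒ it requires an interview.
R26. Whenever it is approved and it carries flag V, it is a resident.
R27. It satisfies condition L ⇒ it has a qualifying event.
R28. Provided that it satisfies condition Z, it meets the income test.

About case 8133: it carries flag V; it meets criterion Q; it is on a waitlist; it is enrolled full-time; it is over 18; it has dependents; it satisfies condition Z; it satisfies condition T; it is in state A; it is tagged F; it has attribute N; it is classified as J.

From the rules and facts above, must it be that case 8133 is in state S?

By R19 (it is tagged F, it has dependents): it carries flag D.
By R20 (it carries flag D): it is tagged N1.
By R25 (it satisfies condition T, it is on a waitlist): it requires an interview.
By R28 (it satisfies condition Z): it meets the income test.
By R1 (it requires an interview, it carries flag V): it is approved.
By R17 (it is tagged N1): it is a veteran.
By R23 (it meets the income test, it is on a waitlist, it is over 18): it is in state F1.
By R26 (it is approved, it carries flag V): it is a resident.
By R6 (it is a resident, it carries flag V, it is in state A): it has marker W.
By R8 (it is in state F1): it has attribute C.
By R11 (it has attribute C): it satisfies condition G.
By R18 (it has marker W, it carries flag V): it is a first-time applicant.
By R9 (it satisfies condition G): it is exempt.
By R3 (it is exempt): it is employed.
By R22 (it is employed, it is a veteran): it carries flag X.
By R24 (it carries flag X, it is a first-time applicant): it is in state S.

Yes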